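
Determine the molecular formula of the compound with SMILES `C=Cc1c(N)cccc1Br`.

C8H8BrN

Heavy atoms from the SMILES: 1 Br, 8 C, 1 N.
Implicit hydrogens by atom environment:
  3 × C (aromatic): 1 H each → 3
  3 × C (aromatic): no H
  1 × Br: no H
  1 × C: 2 H
  1 × C: 1 H
  1 × N: 2 H
  Total hydrogens = 8.
Molecular formula: C8H8BrN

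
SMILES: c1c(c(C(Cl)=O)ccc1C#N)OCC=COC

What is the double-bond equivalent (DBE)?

Molecular formula from the SMILES: C12H10ClNO3.
DoU = (2C + 2 + N − H − X)/2 = (2·12 + 2 + 1 − 10 − 1)/2 = 16/2 = 8.
(Structurally: 1 ring(s) + 7 π bond(s) = 8.)

8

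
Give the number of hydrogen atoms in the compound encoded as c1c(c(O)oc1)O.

Hydrogens are implicit in SMILES; fill each atom to its normal valence:
  2 × C (aromatic): 1 H each → 2
  2 × C (aromatic): no H
  2 × O: 1 H each → 2
  1 × O (aromatic): no H
  Total hydrogens = 4.

4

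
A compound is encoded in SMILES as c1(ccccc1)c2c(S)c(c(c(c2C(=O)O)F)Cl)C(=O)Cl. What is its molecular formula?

C14H7Cl2FO3S

Heavy atoms from the SMILES: 14 C, 2 Cl, 1 F, 3 O, 1 S.
Implicit hydrogens by atom environment:
  7 × C (aromatic): no H
  5 × C (aromatic): 1 H each → 5
  2 × C: no H
  2 × Cl: no H
  2 × O: no H
  1 × F: no H
  1 × O: 1 H
  1 × S: 1 H
  Total hydrogens = 7.
Molecular formula: C14H7Cl2FO3S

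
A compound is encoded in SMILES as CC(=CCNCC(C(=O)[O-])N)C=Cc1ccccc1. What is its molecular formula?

C15H19N2O2-

Heavy atoms from the SMILES: 15 C, 2 N, 2 O.
Implicit hydrogens by atom environment:
  5 × C (aromatic): 1 H each → 5
  4 × C: 1 H each → 4
  2 × C: 2 H each → 4
  2 × C: no H
  1 × C: 3 H
  1 × C (aromatic): no H
  1 × N: 2 H
  1 × N: 1 H
  1 × O: no H
  1 × O (charge -1): no H
  Total hydrogens = 19.
Net charge -1.
Molecular formula: C15H19N2O2-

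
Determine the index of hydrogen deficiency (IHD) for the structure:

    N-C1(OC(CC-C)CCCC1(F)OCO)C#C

3

Molecular formula from the SMILES: C12H20FNO3.
DoU = (2C + 2 + N − H − X)/2 = (2·12 + 2 + 1 − 20 − 1)/2 = 6/2 = 3.
(Structurally: 1 ring(s) + 2 π bond(s) = 3.)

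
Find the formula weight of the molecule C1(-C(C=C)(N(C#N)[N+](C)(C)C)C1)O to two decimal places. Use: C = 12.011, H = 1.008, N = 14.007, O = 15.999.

182.25

Molecular formula: C9H16N3O+.
M = 9×12.011 + 16×1.008 + 3×14.007 + 1×15.999 = 182.25 g/mol.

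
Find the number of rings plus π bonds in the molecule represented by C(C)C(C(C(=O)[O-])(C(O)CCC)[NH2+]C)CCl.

1

Molecular formula from the SMILES: C11H22ClNO3.
DoU = (2C + 2 + N − H − X)/2 = (2·11 + 2 + 1 − 22 − 1)/2 = 2/2 = 1.
(Structurally: 0 ring(s) + 1 π bond(s) = 1.)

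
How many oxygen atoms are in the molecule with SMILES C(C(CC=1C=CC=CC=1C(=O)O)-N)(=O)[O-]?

4

The symbol for oxygen appears 4 times in the SMILES.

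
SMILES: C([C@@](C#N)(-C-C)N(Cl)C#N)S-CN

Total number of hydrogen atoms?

Hydrogens are implicit in SMILES; fill each atom to its normal valence:
  3 × C: 2 H each → 6
  3 × C: no H
  3 × N: no H
  1 × C: 3 H
  1 × Cl: no H
  1 × N: 2 H
  1 × S: no H
  Total hydrogens = 11.

11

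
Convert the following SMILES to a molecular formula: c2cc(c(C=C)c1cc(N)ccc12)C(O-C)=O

C14H13NO2

Heavy atoms from the SMILES: 14 C, 1 N, 2 O.
Implicit hydrogens by atom environment:
  5 × C (aromatic): 1 H each → 5
  5 × C (aromatic): no H
  2 × O: no H
  1 × C: 3 H
  1 × C: 2 H
  1 × C: 1 H
  1 × C: no H
  1 × N: 2 H
  Total hydrogens = 13.
Molecular formula: C14H13NO2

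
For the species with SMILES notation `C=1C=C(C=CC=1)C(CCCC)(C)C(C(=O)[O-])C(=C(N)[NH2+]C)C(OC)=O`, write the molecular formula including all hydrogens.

C19H28N2O4

Heavy atoms from the SMILES: 19 C, 2 N, 4 O.
Implicit hydrogens by atom environment:
  5 × C (aromatic): 1 H each → 5
  5 × C: no H
  4 × C: 3 H each → 12
  3 × C: 2 H each → 6
  3 × O: no H
  1 × C: 1 H
  1 × C (aromatic): no H
  1 × N: 2 H
  1 × N (charge +1): 2 H
  1 × O (charge -1): no H
  Total hydrogens = 28.
Molecular formula: C19H28N2O4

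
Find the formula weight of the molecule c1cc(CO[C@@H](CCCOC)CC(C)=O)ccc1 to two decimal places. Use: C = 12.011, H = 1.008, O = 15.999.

Molecular formula: C15H22O3.
M = 15×12.011 + 22×1.008 + 3×15.999 = 250.34 g/mol.

250.34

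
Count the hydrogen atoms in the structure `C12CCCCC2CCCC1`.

Hydrogens are implicit in SMILES; fill each atom to its normal valence:
  8 × C: 2 H each → 16
  2 × C: 1 H each → 2
  Total hydrogens = 18.

18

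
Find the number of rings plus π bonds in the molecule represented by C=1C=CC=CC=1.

Molecular formula from the SMILES: C6H6.
DoU = (2C + 2 + N − H − X)/2 = (2·6 + 2 + 0 − 6 − 0)/2 = 8/2 = 4.
(Structurally: 1 ring(s) + 3 π bond(s) = 4.)

4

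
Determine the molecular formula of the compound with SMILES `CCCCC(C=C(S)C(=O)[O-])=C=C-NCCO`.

Heavy atoms from the SMILES: 12 C, 1 N, 3 O, 1 S.
Implicit hydrogens by atom environment:
  5 × C: 2 H each → 10
  4 × C: no H
  2 × C: 1 H each → 2
  1 × C: 3 H
  1 × N: 1 H
  1 × O: 1 H
  1 × O: no H
  1 × O (charge -1): no H
  1 × S: 1 H
  Total hydrogens = 18.
Net charge -1.
Molecular formula: C12H18NO3S-

C12H18NO3S-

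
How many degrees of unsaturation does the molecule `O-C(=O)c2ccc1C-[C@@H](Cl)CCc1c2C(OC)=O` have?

Molecular formula from the SMILES: C13H13ClO4.
DoU = (2C + 2 + N − H − X)/2 = (2·13 + 2 + 0 − 13 − 1)/2 = 14/2 = 7.
(Structurally: 2 ring(s) + 5 π bond(s) = 7.)

7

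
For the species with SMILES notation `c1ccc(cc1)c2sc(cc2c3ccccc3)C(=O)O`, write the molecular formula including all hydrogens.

C17H12O2S

Heavy atoms from the SMILES: 17 C, 2 O, 1 S.
Implicit hydrogens by atom environment:
  11 × C (aromatic): 1 H each → 11
  5 × C (aromatic): no H
  1 × C: no H
  1 × O: 1 H
  1 × O: no H
  1 × S (aromatic): no H
  Total hydrogens = 12.
Molecular formula: C17H12O2S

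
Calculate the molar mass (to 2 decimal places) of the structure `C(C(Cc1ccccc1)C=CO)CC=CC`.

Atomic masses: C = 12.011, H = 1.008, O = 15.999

216.32

Molecular formula: C15H20O.
M = 15×12.011 + 20×1.008 + 1×15.999 = 216.32 g/mol.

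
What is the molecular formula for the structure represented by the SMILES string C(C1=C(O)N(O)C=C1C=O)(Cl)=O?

Heavy atoms from the SMILES: 6 C, 1 Cl, 1 N, 4 O.
Implicit hydrogens by atom environment:
  3 × C (aromatic): no H
  2 × O: 1 H each → 2
  2 × O: no H
  1 × C (aromatic): 1 H
  1 × C: 1 H
  1 × C: no H
  1 × Cl: no H
  1 × N (aromatic): no H
  Total hydrogens = 4.
Molecular formula: C6H4ClNO4

C6H4ClNO4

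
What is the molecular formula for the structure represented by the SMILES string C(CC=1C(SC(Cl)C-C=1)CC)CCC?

Heavy atoms from the SMILES: 12 C, 1 Cl, 1 S.
Implicit hydrogens by atom environment:
  6 × C: 2 H each → 12
  3 × C: 1 H each → 3
  2 × C: 3 H each → 6
  1 × C: no H
  1 × Cl: no H
  1 × S: no H
  Total hydrogens = 21.
Molecular formula: C12H21ClS

C12H21ClS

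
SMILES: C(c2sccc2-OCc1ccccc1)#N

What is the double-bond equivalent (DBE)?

Molecular formula from the SMILES: C12H9NOS.
DoU = (2C + 2 + N − H − X)/2 = (2·12 + 2 + 1 − 9 − 0)/2 = 18/2 = 9.
(Structurally: 2 ring(s) + 7 π bond(s) = 9.)

9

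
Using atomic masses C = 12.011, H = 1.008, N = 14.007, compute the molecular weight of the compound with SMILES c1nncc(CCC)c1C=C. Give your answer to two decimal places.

148.21

Molecular formula: C9H12N2.
M = 9×12.011 + 12×1.008 + 2×14.007 = 148.21 g/mol.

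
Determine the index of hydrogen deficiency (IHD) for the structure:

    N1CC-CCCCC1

Molecular formula from the SMILES: C7H15N.
DoU = (2C + 2 + N − H − X)/2 = (2·7 + 2 + 1 − 15 − 0)/2 = 2/2 = 1.
(Structurally: 1 ring(s) + 0 π bond(s) = 1.)

1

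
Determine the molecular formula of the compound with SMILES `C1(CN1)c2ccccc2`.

Heavy atoms from the SMILES: 8 C, 1 N.
Implicit hydrogens by atom environment:
  5 × C (aromatic): 1 H each → 5
  1 × C: 2 H
  1 × C: 1 H
  1 × C (aromatic): no H
  1 × N: 1 H
  Total hydrogens = 9.
Molecular formula: C8H9N

C8H9N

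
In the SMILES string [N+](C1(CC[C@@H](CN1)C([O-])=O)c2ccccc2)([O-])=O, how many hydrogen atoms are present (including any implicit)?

13

Hydrogens are implicit in SMILES; fill each atom to its normal valence:
  5 × C (aromatic): 1 H each → 5
  3 × C: 2 H each → 6
  2 × C: no H
  2 × O: no H
  2 × O (charge -1): no H
  1 × C: 1 H
  1 × C (aromatic): no H
  1 × N: 1 H
  1 × N (charge +1): no H
  Total hydrogens = 13.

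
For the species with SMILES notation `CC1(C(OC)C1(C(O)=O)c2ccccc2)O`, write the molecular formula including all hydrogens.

C12H14O4

Heavy atoms from the SMILES: 12 C, 4 O.
Implicit hydrogens by atom environment:
  5 × C (aromatic): 1 H each → 5
  3 × C: no H
  2 × C: 3 H each → 6
  2 × O: 1 H each → 2
  2 × O: no H
  1 × C: 1 H
  1 × C (aromatic): no H
  Total hydrogens = 14.
Molecular formula: C12H14O4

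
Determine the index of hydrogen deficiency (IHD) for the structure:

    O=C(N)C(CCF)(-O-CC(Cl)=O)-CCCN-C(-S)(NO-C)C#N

Molecular formula from the SMILES: C12H20ClFN4O4S.
DoU = (2C + 2 + N − H − X)/2 = (2·12 + 2 + 4 − 20 − 2)/2 = 8/2 = 4.
(Structurally: 0 ring(s) + 4 π bond(s) = 4.)

4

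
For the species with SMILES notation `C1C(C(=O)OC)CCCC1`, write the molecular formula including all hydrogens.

C8H14O2

Heavy atoms from the SMILES: 8 C, 2 O.
Implicit hydrogens by atom environment:
  5 × C: 2 H each → 10
  2 × O: no H
  1 × C: 3 H
  1 × C: 1 H
  1 × C: no H
  Total hydrogens = 14.
Molecular formula: C8H14O2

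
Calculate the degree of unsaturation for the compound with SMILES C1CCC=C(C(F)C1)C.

2

Molecular formula from the SMILES: C8H13F.
DoU = (2C + 2 + N − H − X)/2 = (2·8 + 2 + 0 − 13 − 1)/2 = 4/2 = 2.
(Structurally: 1 ring(s) + 1 π bond(s) = 2.)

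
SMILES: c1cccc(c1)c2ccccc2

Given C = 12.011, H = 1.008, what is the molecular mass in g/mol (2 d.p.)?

Molecular formula: C12H10.
M = 12×12.011 + 10×1.008 = 154.21 g/mol.

154.21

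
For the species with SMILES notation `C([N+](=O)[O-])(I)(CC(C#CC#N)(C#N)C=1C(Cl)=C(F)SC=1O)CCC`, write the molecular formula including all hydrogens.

Heavy atoms from the SMILES: 14 C, 1 Cl, 1 F, 1 I, 3 N, 3 O, 1 S.
Implicit hydrogens by atom environment:
  6 × C: no H
  4 × C (aromatic): no H
  3 × C: 2 H each → 6
  2 × N: no H
  1 × C: 3 H
  1 × Cl: no H
  1 × F: no H
  1 × I: no H
  1 × N (charge +1): no H
  1 × O: 1 H
  1 × O: no H
  1 × O (charge -1): no H
  1 × S (aromatic): no H
  Total hydrogens = 10.
Molecular formula: C14H10ClFIN3O3S

C14H10ClFIN3O3S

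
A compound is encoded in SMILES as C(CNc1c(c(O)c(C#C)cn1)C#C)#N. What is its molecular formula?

C11H7N3O

Heavy atoms from the SMILES: 11 C, 3 N, 1 O.
Implicit hydrogens by atom environment:
  4 × C (aromatic): no H
  3 × C: no H
  2 × C: 1 H each → 2
  1 × C: 2 H
  1 × C (aromatic): 1 H
  1 × N: 1 H
  1 × N (aromatic): no H
  1 × N: no H
  1 × O: 1 H
  Total hydrogens = 7.
Molecular formula: C11H7N3O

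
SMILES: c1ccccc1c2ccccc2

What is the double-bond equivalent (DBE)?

8

Molecular formula from the SMILES: C12H10.
DoU = (2C + 2 + N − H − X)/2 = (2·12 + 2 + 0 − 10 − 0)/2 = 16/2 = 8.
(Structurally: 2 ring(s) + 6 π bond(s) = 8.)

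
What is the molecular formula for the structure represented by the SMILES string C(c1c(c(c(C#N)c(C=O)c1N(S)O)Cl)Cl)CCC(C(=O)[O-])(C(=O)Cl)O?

C14H10Cl3N2O6S-

Heavy atoms from the SMILES: 14 C, 3 Cl, 2 N, 6 O, 1 S.
Implicit hydrogens by atom environment:
  6 × C (aromatic): no H
  4 × C: no H
  3 × C: 2 H each → 6
  3 × Cl: no H
  3 × O: no H
  2 × N: no H
  2 × O: 1 H each → 2
  1 × C: 1 H
  1 × O (charge -1): no H
  1 × S: 1 H
  Total hydrogens = 10.
Net charge -1.
Molecular formula: C14H10Cl3N2O6S-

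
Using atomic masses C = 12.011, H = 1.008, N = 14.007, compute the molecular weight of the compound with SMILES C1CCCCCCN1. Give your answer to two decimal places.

Molecular formula: C7H15N.
M = 7×12.011 + 15×1.008 + 1×14.007 = 113.20 g/mol.

113.20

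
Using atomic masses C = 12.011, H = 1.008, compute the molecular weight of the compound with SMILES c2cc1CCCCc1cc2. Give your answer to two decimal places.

132.21

Molecular formula: C10H12.
M = 10×12.011 + 12×1.008 = 132.21 g/mol.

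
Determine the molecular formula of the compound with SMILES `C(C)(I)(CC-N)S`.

Heavy atoms from the SMILES: 4 C, 1 I, 1 N, 1 S.
Implicit hydrogens by atom environment:
  2 × C: 2 H each → 4
  1 × C: 3 H
  1 × C: no H
  1 × I: no H
  1 × N: 2 H
  1 × S: 1 H
  Total hydrogens = 10.
Molecular formula: C4H10INS

C4H10INS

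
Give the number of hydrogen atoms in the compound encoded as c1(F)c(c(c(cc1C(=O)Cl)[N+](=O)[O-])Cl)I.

1

Hydrogens are implicit in SMILES; fill each atom to its normal valence:
  5 × C (aromatic): no H
  2 × Cl: no H
  2 × O: no H
  1 × C (aromatic): 1 H
  1 × C: no H
  1 × F: no H
  1 × I: no H
  1 × N (charge +1): no H
  1 × O (charge -1): no H
  Total hydrogens = 1.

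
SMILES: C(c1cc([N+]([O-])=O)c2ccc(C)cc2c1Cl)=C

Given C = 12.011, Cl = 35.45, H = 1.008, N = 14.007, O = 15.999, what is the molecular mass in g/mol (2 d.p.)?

247.68

Molecular formula: C13H10ClNO2.
M = 13×12.011 + 1×35.45 + 10×1.008 + 1×14.007 + 2×15.999 = 247.68 g/mol.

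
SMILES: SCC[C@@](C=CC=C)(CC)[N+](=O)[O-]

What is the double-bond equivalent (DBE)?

Molecular formula from the SMILES: C9H15NO2S.
DoU = (2C + 2 + N − H − X)/2 = (2·9 + 2 + 1 − 15 − 0)/2 = 6/2 = 3.
(Structurally: 0 ring(s) + 3 π bond(s) = 3.)

3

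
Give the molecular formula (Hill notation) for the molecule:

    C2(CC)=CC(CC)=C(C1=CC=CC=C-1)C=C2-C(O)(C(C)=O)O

C19H22O3

Heavy atoms from the SMILES: 19 C, 3 O.
Implicit hydrogens by atom environment:
  7 × C (aromatic): 1 H each → 7
  5 × C (aromatic): no H
  3 × C: 3 H each → 9
  2 × C: 2 H each → 4
  2 × C: no H
  2 × O: 1 H each → 2
  1 × O: no H
  Total hydrogens = 22.
Molecular formula: C19H22O3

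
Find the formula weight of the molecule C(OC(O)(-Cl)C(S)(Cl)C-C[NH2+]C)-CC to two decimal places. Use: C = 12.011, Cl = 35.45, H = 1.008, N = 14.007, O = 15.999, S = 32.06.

Molecular formula: C8H18Cl2NO2S+.
M = 8×12.011 + 2×35.45 + 18×1.008 + 1×14.007 + 2×15.999 + 1×32.06 = 263.20 g/mol.

263.20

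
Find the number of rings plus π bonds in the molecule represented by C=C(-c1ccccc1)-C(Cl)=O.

Molecular formula from the SMILES: C9H7ClO.
DoU = (2C + 2 + N − H − X)/2 = (2·9 + 2 + 0 − 7 − 1)/2 = 12/2 = 6.
(Structurally: 1 ring(s) + 5 π bond(s) = 6.)

6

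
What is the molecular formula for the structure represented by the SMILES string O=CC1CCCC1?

Heavy atoms from the SMILES: 6 C, 1 O.
Implicit hydrogens by atom environment:
  4 × C: 2 H each → 8
  2 × C: 1 H each → 2
  1 × O: no H
  Total hydrogens = 10.
Molecular formula: C6H10O

C6H10O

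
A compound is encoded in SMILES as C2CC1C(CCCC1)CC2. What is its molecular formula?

Heavy atoms from the SMILES: 10 C.
Implicit hydrogens by atom environment:
  8 × C: 2 H each → 16
  2 × C: 1 H each → 2
  Total hydrogens = 18.
Molecular formula: C10H18

C10H18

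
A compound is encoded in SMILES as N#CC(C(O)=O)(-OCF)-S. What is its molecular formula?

Heavy atoms from the SMILES: 4 C, 1 F, 1 N, 3 O, 1 S.
Implicit hydrogens by atom environment:
  3 × C: no H
  2 × O: no H
  1 × C: 2 H
  1 × F: no H
  1 × N: no H
  1 × O: 1 H
  1 × S: 1 H
  Total hydrogens = 4.
Molecular formula: C4H4FNO3S

C4H4FNO3S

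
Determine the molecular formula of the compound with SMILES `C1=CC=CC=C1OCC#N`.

C8H7NO

Heavy atoms from the SMILES: 8 C, 1 N, 1 O.
Implicit hydrogens by atom environment:
  5 × C (aromatic): 1 H each → 5
  1 × C: 2 H
  1 × C (aromatic): no H
  1 × C: no H
  1 × N: no H
  1 × O: no H
  Total hydrogens = 7.
Molecular formula: C8H7NO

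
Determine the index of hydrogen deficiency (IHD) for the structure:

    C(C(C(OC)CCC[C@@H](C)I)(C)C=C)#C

Molecular formula from the SMILES: C13H21IO.
DoU = (2C + 2 + N − H − X)/2 = (2·13 + 2 + 0 − 21 − 1)/2 = 6/2 = 3.
(Structurally: 0 ring(s) + 3 π bond(s) = 3.)

3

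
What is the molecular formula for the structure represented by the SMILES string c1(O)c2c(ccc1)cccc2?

C10H8O

Heavy atoms from the SMILES: 10 C, 1 O.
Implicit hydrogens by atom environment:
  7 × C (aromatic): 1 H each → 7
  3 × C (aromatic): no H
  1 × O: 1 H
  Total hydrogens = 8.
Molecular formula: C10H8O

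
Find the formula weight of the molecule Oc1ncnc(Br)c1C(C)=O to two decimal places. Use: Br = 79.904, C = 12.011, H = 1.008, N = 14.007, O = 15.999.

Molecular formula: C6H5BrN2O2.
M = 1×79.904 + 6×12.011 + 5×1.008 + 2×14.007 + 2×15.999 = 217.02 g/mol.

217.02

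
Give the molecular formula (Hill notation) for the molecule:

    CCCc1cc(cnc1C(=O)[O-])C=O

C10H10NO3-

Heavy atoms from the SMILES: 10 C, 1 N, 3 O.
Implicit hydrogens by atom environment:
  3 × C (aromatic): no H
  2 × C: 2 H each → 4
  2 × C (aromatic): 1 H each → 2
  2 × O: no H
  1 × C: 3 H
  1 × C: 1 H
  1 × C: no H
  1 × N (aromatic): no H
  1 × O (charge -1): no H
  Total hydrogens = 10.
Net charge -1.
Molecular formula: C10H10NO3-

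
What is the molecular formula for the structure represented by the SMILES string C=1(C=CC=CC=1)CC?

Heavy atoms from the SMILES: 8 C.
Implicit hydrogens by atom environment:
  5 × C (aromatic): 1 H each → 5
  1 × C: 3 H
  1 × C: 2 H
  1 × C (aromatic): no H
  Total hydrogens = 10.
Molecular formula: C8H10

C8H10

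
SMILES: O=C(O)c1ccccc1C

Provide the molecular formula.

Heavy atoms from the SMILES: 8 C, 2 O.
Implicit hydrogens by atom environment:
  4 × C (aromatic): 1 H each → 4
  2 × C (aromatic): no H
  1 × C: 3 H
  1 × C: no H
  1 × O: 1 H
  1 × O: no H
  Total hydrogens = 8.
Molecular formula: C8H8O2

C8H8O2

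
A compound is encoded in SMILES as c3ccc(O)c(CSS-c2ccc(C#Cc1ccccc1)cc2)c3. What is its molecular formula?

Heavy atoms from the SMILES: 21 C, 1 O, 2 S.
Implicit hydrogens by atom environment:
  13 × C (aromatic): 1 H each → 13
  5 × C (aromatic): no H
  2 × C: no H
  2 × S: no H
  1 × C: 2 H
  1 × O: 1 H
  Total hydrogens = 16.
Molecular formula: C21H16OS2

C21H16OS2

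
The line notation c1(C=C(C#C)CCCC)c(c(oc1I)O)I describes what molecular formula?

Heavy atoms from the SMILES: 12 C, 2 I, 2 O.
Implicit hydrogens by atom environment:
  4 × C (aromatic): no H
  3 × C: 2 H each → 6
  2 × C: 1 H each → 2
  2 × C: no H
  2 × I: no H
  1 × C: 3 H
  1 × O: 1 H
  1 × O (aromatic): no H
  Total hydrogens = 12.
Molecular formula: C12H12I2O2

C12H12I2O2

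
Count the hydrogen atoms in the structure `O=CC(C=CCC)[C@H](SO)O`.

Hydrogens are implicit in SMILES; fill each atom to its normal valence:
  5 × C: 1 H each → 5
  2 × O: 1 H each → 2
  1 × C: 3 H
  1 × C: 2 H
  1 × O: no H
  1 × S: no H
  Total hydrogens = 12.

12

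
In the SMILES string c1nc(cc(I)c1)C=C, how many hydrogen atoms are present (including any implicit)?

6

Hydrogens are implicit in SMILES; fill each atom to its normal valence:
  3 × C (aromatic): 1 H each → 3
  2 × C (aromatic): no H
  1 × C: 2 H
  1 × C: 1 H
  1 × I: no H
  1 × N (aromatic): no H
  Total hydrogens = 6.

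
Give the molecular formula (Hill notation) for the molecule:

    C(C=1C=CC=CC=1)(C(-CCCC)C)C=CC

Heavy atoms from the SMILES: 16 C.
Implicit hydrogens by atom environment:
  5 × C (aromatic): 1 H each → 5
  4 × C: 1 H each → 4
  3 × C: 3 H each → 9
  3 × C: 2 H each → 6
  1 × C (aromatic): no H
  Total hydrogens = 24.
Molecular formula: C16H24

C16H24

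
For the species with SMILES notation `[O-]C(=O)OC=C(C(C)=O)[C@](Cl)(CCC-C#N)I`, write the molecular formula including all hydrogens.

C10H10ClINO4-

Heavy atoms from the SMILES: 10 C, 1 Cl, 1 I, 1 N, 4 O.
Implicit hydrogens by atom environment:
  5 × C: no H
  3 × C: 2 H each → 6
  3 × O: no H
  1 × C: 3 H
  1 × C: 1 H
  1 × Cl: no H
  1 × I: no H
  1 × N: no H
  1 × O (charge -1): no H
  Total hydrogens = 10.
Net charge -1.
Molecular formula: C10H10ClINO4-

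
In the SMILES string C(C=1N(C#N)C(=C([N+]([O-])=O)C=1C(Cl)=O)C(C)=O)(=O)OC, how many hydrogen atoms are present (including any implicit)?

6

Hydrogens are implicit in SMILES; fill each atom to its normal valence:
  5 × O: no H
  4 × C (aromatic): no H
  4 × C: no H
  2 × C: 3 H each → 6
  1 × Cl: no H
  1 × N (aromatic): no H
  1 × N: no H
  1 × N (charge +1): no H
  1 × O (charge -1): no H
  Total hydrogens = 6.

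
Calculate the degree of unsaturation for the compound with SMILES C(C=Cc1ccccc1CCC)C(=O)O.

6

Molecular formula from the SMILES: C13H16O2.
DoU = (2C + 2 + N − H − X)/2 = (2·13 + 2 + 0 − 16 − 0)/2 = 12/2 = 6.
(Structurally: 1 ring(s) + 5 π bond(s) = 6.)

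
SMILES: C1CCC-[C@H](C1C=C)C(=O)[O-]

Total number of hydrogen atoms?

13

Hydrogens are implicit in SMILES; fill each atom to its normal valence:
  5 × C: 2 H each → 10
  3 × C: 1 H each → 3
  1 × C: no H
  1 × O: no H
  1 × O (charge -1): no H
  Total hydrogens = 13.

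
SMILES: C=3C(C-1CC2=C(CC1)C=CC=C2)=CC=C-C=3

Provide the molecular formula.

C16H16

Heavy atoms from the SMILES: 16 C.
Implicit hydrogens by atom environment:
  9 × C (aromatic): 1 H each → 9
  3 × C: 2 H each → 6
  3 × C (aromatic): no H
  1 × C: 1 H
  Total hydrogens = 16.
Molecular formula: C16H16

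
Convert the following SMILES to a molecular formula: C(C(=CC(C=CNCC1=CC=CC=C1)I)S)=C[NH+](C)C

C16H22IN2S+

Heavy atoms from the SMILES: 16 C, 1 I, 2 N, 1 S.
Implicit hydrogens by atom environment:
  6 × C: 1 H each → 6
  5 × C (aromatic): 1 H each → 5
  2 × C: 3 H each → 6
  1 × C: 2 H
  1 × C: no H
  1 × C (aromatic): no H
  1 × I: no H
  1 × N: 1 H
  1 × N (charge +1): 1 H
  1 × S: 1 H
  Total hydrogens = 22.
Net charge +1.
Molecular formula: C16H22IN2S+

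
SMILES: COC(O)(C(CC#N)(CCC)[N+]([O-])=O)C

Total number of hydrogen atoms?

Hydrogens are implicit in SMILES; fill each atom to its normal valence:
  3 × C: 3 H each → 9
  3 × C: 2 H each → 6
  3 × C: no H
  2 × O: no H
  1 × N (charge +1): no H
  1 × N: no H
  1 × O: 1 H
  1 × O (charge -1): no H
  Total hydrogens = 16.

16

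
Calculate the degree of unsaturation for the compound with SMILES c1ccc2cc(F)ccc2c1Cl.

7

Molecular formula from the SMILES: C10H6ClF.
DoU = (2C + 2 + N − H − X)/2 = (2·10 + 2 + 0 − 6 − 2)/2 = 14/2 = 7.
(Structurally: 2 ring(s) + 5 π bond(s) = 7.)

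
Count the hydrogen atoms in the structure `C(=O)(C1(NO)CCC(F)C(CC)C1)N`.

17

Hydrogens are implicit in SMILES; fill each atom to its normal valence:
  4 × C: 2 H each → 8
  2 × C: 1 H each → 2
  2 × C: no H
  1 × C: 3 H
  1 × F: no H
  1 × N: 2 H
  1 × N: 1 H
  1 × O: 1 H
  1 × O: no H
  Total hydrogens = 17.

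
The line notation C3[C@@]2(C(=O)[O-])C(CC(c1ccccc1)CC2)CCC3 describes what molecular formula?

C17H21O2-

Heavy atoms from the SMILES: 17 C, 2 O.
Implicit hydrogens by atom environment:
  7 × C: 2 H each → 14
  5 × C (aromatic): 1 H each → 5
  2 × C: 1 H each → 2
  2 × C: no H
  1 × C (aromatic): no H
  1 × O: no H
  1 × O (charge -1): no H
  Total hydrogens = 21.
Net charge -1.
Molecular formula: C17H21O2-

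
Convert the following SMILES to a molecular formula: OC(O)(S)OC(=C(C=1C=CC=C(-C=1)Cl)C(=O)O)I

C10H8ClIO5S

Heavy atoms from the SMILES: 10 C, 1 Cl, 1 I, 5 O, 1 S.
Implicit hydrogens by atom environment:
  4 × C (aromatic): 1 H each → 4
  4 × C: no H
  3 × O: 1 H each → 3
  2 × C (aromatic): no H
  2 × O: no H
  1 × Cl: no H
  1 × I: no H
  1 × S: 1 H
  Total hydrogens = 8.
Molecular formula: C10H8ClIO5S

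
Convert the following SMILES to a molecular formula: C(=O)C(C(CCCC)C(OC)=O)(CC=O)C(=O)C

C13H20O5

Heavy atoms from the SMILES: 13 C, 5 O.
Implicit hydrogens by atom environment:
  5 × O: no H
  4 × C: 2 H each → 8
  3 × C: 3 H each → 9
  3 × C: 1 H each → 3
  3 × C: no H
  Total hydrogens = 20.
Molecular formula: C13H20O5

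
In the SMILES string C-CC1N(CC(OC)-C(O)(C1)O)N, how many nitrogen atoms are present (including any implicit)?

2

The symbol for nitrogen appears 2 times in the SMILES.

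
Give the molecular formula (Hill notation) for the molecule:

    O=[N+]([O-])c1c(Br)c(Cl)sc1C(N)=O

C5H2BrClN2O3S

Heavy atoms from the SMILES: 1 Br, 5 C, 1 Cl, 2 N, 3 O, 1 S.
Implicit hydrogens by atom environment:
  4 × C (aromatic): no H
  2 × O: no H
  1 × Br: no H
  1 × C: no H
  1 × Cl: no H
  1 × N: 2 H
  1 × N (charge +1): no H
  1 × O (charge -1): no H
  1 × S (aromatic): no H
  Total hydrogens = 2.
Molecular formula: C5H2BrClN2O3S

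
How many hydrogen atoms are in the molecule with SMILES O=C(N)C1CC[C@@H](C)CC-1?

15

Hydrogens are implicit in SMILES; fill each atom to its normal valence:
  4 × C: 2 H each → 8
  2 × C: 1 H each → 2
  1 × C: 3 H
  1 × C: no H
  1 × N: 2 H
  1 × O: no H
  Total hydrogens = 15.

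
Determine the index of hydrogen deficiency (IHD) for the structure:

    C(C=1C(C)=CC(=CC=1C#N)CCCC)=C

7

Molecular formula from the SMILES: C14H17N.
DoU = (2C + 2 + N − H − X)/2 = (2·14 + 2 + 1 − 17 − 0)/2 = 14/2 = 7.
(Structurally: 1 ring(s) + 6 π bond(s) = 7.)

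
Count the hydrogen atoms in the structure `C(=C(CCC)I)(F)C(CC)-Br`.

Hydrogens are implicit in SMILES; fill each atom to its normal valence:
  3 × C: 2 H each → 6
  2 × C: 3 H each → 6
  2 × C: no H
  1 × Br: no H
  1 × C: 1 H
  1 × F: no H
  1 × I: no H
  Total hydrogens = 13.

13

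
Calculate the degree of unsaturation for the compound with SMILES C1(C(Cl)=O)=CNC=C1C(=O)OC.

5

Molecular formula from the SMILES: C7H6ClNO3.
DoU = (2C + 2 + N − H − X)/2 = (2·7 + 2 + 1 − 6 − 1)/2 = 10/2 = 5.
(Structurally: 1 ring(s) + 4 π bond(s) = 5.)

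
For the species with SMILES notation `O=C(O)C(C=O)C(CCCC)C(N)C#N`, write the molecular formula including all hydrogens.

Heavy atoms from the SMILES: 10 C, 2 N, 3 O.
Implicit hydrogens by atom environment:
  4 × C: 1 H each → 4
  3 × C: 2 H each → 6
  2 × C: no H
  2 × O: no H
  1 × C: 3 H
  1 × N: 2 H
  1 × N: no H
  1 × O: 1 H
  Total hydrogens = 16.
Molecular formula: C10H16N2O3

C10H16N2O3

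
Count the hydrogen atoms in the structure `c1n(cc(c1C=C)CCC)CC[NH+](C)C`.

Hydrogens are implicit in SMILES; fill each atom to its normal valence:
  5 × C: 2 H each → 10
  3 × C: 3 H each → 9
  2 × C (aromatic): 1 H each → 2
  2 × C (aromatic): no H
  1 × C: 1 H
  1 × N (charge +1): 1 H
  1 × N (aromatic): no H
  Total hydrogens = 23.

23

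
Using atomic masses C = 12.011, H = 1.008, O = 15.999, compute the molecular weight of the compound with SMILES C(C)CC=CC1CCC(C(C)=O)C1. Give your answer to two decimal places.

180.29

Molecular formula: C12H20O.
M = 12×12.011 + 20×1.008 + 1×15.999 = 180.29 g/mol.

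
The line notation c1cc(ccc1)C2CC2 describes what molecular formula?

C9H10

Heavy atoms from the SMILES: 9 C.
Implicit hydrogens by atom environment:
  5 × C (aromatic): 1 H each → 5
  2 × C: 2 H each → 4
  1 × C: 1 H
  1 × C (aromatic): no H
  Total hydrogens = 10.
Molecular formula: C9H10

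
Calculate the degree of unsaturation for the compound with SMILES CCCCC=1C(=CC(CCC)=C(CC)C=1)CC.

4

Molecular formula from the SMILES: C17H28.
DoU = (2C + 2 + N − H − X)/2 = (2·17 + 2 + 0 − 28 − 0)/2 = 8/2 = 4.
(Structurally: 1 ring(s) + 3 π bond(s) = 4.)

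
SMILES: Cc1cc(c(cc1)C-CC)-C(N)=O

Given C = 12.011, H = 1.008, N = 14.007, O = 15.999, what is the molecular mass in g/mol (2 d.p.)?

177.25

Molecular formula: C11H15NO.
M = 11×12.011 + 15×1.008 + 1×14.007 + 1×15.999 = 177.25 g/mol.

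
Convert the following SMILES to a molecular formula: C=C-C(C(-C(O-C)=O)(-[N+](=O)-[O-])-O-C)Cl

C7H10ClNO5

Heavy atoms from the SMILES: 7 C, 1 Cl, 1 N, 5 O.
Implicit hydrogens by atom environment:
  4 × O: no H
  2 × C: 3 H each → 6
  2 × C: 1 H each → 2
  2 × C: no H
  1 × C: 2 H
  1 × Cl: no H
  1 × N (charge +1): no H
  1 × O (charge -1): no H
  Total hydrogens = 10.
Molecular formula: C7H10ClNO5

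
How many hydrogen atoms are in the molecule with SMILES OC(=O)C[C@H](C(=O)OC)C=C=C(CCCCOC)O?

20

Hydrogens are implicit in SMILES; fill each atom to its normal valence:
  5 × C: 2 H each → 10
  4 × C: no H
  4 × O: no H
  2 × C: 3 H each → 6
  2 × C: 1 H each → 2
  2 × O: 1 H each → 2
  Total hydrogens = 20.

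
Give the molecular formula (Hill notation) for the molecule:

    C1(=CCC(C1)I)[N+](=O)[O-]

C5H6INO2

Heavy atoms from the SMILES: 5 C, 1 I, 1 N, 2 O.
Implicit hydrogens by atom environment:
  2 × C: 2 H each → 4
  2 × C: 1 H each → 2
  1 × C: no H
  1 × I: no H
  1 × N (charge +1): no H
  1 × O: no H
  1 × O (charge -1): no H
  Total hydrogens = 6.
Molecular formula: C5H6INO2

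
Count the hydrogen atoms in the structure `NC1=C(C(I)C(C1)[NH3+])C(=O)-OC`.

Hydrogens are implicit in SMILES; fill each atom to its normal valence:
  3 × C: no H
  2 × C: 1 H each → 2
  2 × O: no H
  1 × C: 3 H
  1 × C: 2 H
  1 × I: no H
  1 × N (charge +1): 3 H
  1 × N: 2 H
  Total hydrogens = 12.

12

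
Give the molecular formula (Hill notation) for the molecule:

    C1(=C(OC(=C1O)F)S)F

C4H2F2O2S

Heavy atoms from the SMILES: 4 C, 2 F, 2 O, 1 S.
Implicit hydrogens by atom environment:
  4 × C (aromatic): no H
  2 × F: no H
  1 × O: 1 H
  1 × O (aromatic): no H
  1 × S: 1 H
  Total hydrogens = 2.
Molecular formula: C4H2F2O2S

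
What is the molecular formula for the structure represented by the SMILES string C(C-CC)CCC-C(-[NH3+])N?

Heavy atoms from the SMILES: 8 C, 2 N.
Implicit hydrogens by atom environment:
  6 × C: 2 H each → 12
  1 × C: 3 H
  1 × C: 1 H
  1 × N (charge +1): 3 H
  1 × N: 2 H
  Total hydrogens = 21.
Net charge +1.
Molecular formula: C8H21N2+

C8H21N2+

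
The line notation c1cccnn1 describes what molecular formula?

C4H4N2

Heavy atoms from the SMILES: 4 C, 2 N.
Implicit hydrogens by atom environment:
  4 × C (aromatic): 1 H each → 4
  2 × N (aromatic): no H
  Total hydrogens = 4.
Molecular formula: C4H4N2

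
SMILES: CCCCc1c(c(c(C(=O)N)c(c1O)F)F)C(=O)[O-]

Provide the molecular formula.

C12H12F2NO4-

Heavy atoms from the SMILES: 12 C, 2 F, 1 N, 4 O.
Implicit hydrogens by atom environment:
  6 × C (aromatic): no H
  3 × C: 2 H each → 6
  2 × C: no H
  2 × F: no H
  2 × O: no H
  1 × C: 3 H
  1 × N: 2 H
  1 × O: 1 H
  1 × O (charge -1): no H
  Total hydrogens = 12.
Net charge -1.
Molecular formula: C12H12F2NO4-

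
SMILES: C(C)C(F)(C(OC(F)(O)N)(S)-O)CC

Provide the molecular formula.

C7H15F2NO3S

Heavy atoms from the SMILES: 7 C, 2 F, 1 N, 3 O, 1 S.
Implicit hydrogens by atom environment:
  3 × C: no H
  2 × C: 3 H each → 6
  2 × C: 2 H each → 4
  2 × F: no H
  2 × O: 1 H each → 2
  1 × N: 2 H
  1 × O: no H
  1 × S: 1 H
  Total hydrogens = 15.
Molecular formula: C7H15F2NO3S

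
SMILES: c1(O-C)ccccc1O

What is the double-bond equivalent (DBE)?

Molecular formula from the SMILES: C7H8O2.
DoU = (2C + 2 + N − H − X)/2 = (2·7 + 2 + 0 − 8 − 0)/2 = 8/2 = 4.
(Structurally: 1 ring(s) + 3 π bond(s) = 4.)

4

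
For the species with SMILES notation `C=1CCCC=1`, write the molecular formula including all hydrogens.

C5H8

Heavy atoms from the SMILES: 5 C.
Implicit hydrogens by atom environment:
  3 × C: 2 H each → 6
  2 × C: 1 H each → 2
  Total hydrogens = 8.
Molecular formula: C5H8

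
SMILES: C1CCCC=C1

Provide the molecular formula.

C6H10

Heavy atoms from the SMILES: 6 C.
Implicit hydrogens by atom environment:
  4 × C: 2 H each → 8
  2 × C: 1 H each → 2
  Total hydrogens = 10.
Molecular formula: C6H10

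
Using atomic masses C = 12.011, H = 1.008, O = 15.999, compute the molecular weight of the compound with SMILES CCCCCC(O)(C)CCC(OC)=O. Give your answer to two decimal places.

Molecular formula: C11H22O3.
M = 11×12.011 + 22×1.008 + 3×15.999 = 202.29 g/mol.

202.29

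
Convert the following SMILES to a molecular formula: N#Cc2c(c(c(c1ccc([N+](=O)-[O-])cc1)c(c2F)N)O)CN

C14H11FN4O3

Heavy atoms from the SMILES: 14 C, 1 F, 4 N, 3 O.
Implicit hydrogens by atom environment:
  8 × C (aromatic): no H
  4 × C (aromatic): 1 H each → 4
  2 × N: 2 H each → 4
  1 × C: 2 H
  1 × C: no H
  1 × F: no H
  1 × N: no H
  1 × N (charge +1): no H
  1 × O: 1 H
  1 × O: no H
  1 × O (charge -1): no H
  Total hydrogens = 11.
Molecular formula: C14H11FN4O3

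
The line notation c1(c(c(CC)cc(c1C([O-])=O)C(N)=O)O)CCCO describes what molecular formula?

Heavy atoms from the SMILES: 13 C, 1 N, 5 O.
Implicit hydrogens by atom environment:
  5 × C (aromatic): no H
  4 × C: 2 H each → 8
  2 × C: no H
  2 × O: 1 H each → 2
  2 × O: no H
  1 × C: 3 H
  1 × C (aromatic): 1 H
  1 × N: 2 H
  1 × O (charge -1): no H
  Total hydrogens = 16.
Net charge -1.
Molecular formula: C13H16NO5-

C13H16NO5-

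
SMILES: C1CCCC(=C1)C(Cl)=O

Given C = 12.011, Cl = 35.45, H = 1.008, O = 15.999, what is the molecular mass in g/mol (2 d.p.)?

Molecular formula: C7H9ClO.
M = 7×12.011 + 1×35.45 + 9×1.008 + 1×15.999 = 144.60 g/mol.

144.60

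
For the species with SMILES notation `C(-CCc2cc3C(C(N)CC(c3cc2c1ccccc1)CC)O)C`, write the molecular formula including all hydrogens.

Heavy atoms from the SMILES: 22 C, 1 N, 1 O.
Implicit hydrogens by atom environment:
  7 × C (aromatic): 1 H each → 7
  5 × C: 2 H each → 10
  5 × C (aromatic): no H
  3 × C: 1 H each → 3
  2 × C: 3 H each → 6
  1 × N: 2 H
  1 × O: 1 H
  Total hydrogens = 29.
Molecular formula: C22H29NO

C22H29NO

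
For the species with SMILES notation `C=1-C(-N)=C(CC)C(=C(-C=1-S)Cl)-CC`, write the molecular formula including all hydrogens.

Heavy atoms from the SMILES: 10 C, 1 Cl, 1 N, 1 S.
Implicit hydrogens by atom environment:
  5 × C (aromatic): no H
  2 × C: 3 H each → 6
  2 × C: 2 H each → 4
  1 × C (aromatic): 1 H
  1 × Cl: no H
  1 × N: 2 H
  1 × S: 1 H
  Total hydrogens = 14.
Molecular formula: C10H14ClNS

C10H14ClNS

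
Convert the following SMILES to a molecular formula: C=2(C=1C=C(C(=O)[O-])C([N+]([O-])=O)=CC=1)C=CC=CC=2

Heavy atoms from the SMILES: 13 C, 1 N, 4 O.
Implicit hydrogens by atom environment:
  8 × C (aromatic): 1 H each → 8
  4 × C (aromatic): no H
  2 × O: no H
  2 × O (charge -1): no H
  1 × C: no H
  1 × N (charge +1): no H
  Total hydrogens = 8.
Net charge -1.
Molecular formula: C13H8NO4-

C13H8NO4-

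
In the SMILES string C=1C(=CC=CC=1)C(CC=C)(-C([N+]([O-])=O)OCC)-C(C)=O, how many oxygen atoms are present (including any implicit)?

The symbol for oxygen appears 4 times in the SMILES.

4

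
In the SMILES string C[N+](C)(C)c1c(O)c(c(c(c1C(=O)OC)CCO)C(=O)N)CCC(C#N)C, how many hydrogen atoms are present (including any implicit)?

Hydrogens are implicit in SMILES; fill each atom to its normal valence:
  6 × C (aromatic): no H
  5 × C: 3 H each → 15
  4 × C: 2 H each → 8
  3 × C: no H
  3 × O: no H
  2 × O: 1 H each → 2
  1 × C: 1 H
  1 × N: 2 H
  1 × N (charge +1): no H
  1 × N: no H
  Total hydrogens = 28.

28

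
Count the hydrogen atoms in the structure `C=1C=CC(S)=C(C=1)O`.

6

Hydrogens are implicit in SMILES; fill each atom to its normal valence:
  4 × C (aromatic): 1 H each → 4
  2 × C (aromatic): no H
  1 × O: 1 H
  1 × S: 1 H
  Total hydrogens = 6.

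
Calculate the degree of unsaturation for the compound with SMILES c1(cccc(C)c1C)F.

Molecular formula from the SMILES: C8H9F.
DoU = (2C + 2 + N − H − X)/2 = (2·8 + 2 + 0 − 9 − 1)/2 = 8/2 = 4.
(Structurally: 1 ring(s) + 3 π bond(s) = 4.)

4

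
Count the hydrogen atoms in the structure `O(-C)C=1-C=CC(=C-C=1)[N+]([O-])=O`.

Hydrogens are implicit in SMILES; fill each atom to its normal valence:
  4 × C (aromatic): 1 H each → 4
  2 × C (aromatic): no H
  2 × O: no H
  1 × C: 3 H
  1 × N (charge +1): no H
  1 × O (charge -1): no H
  Total hydrogens = 7.

7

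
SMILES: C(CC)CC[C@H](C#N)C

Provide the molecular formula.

Heavy atoms from the SMILES: 8 C, 1 N.
Implicit hydrogens by atom environment:
  4 × C: 2 H each → 8
  2 × C: 3 H each → 6
  1 × C: 1 H
  1 × C: no H
  1 × N: no H
  Total hydrogens = 15.
Molecular formula: C8H15N

C8H15N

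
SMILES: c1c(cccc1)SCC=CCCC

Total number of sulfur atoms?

The symbol for sulfur appears 1 time in the SMILES.

1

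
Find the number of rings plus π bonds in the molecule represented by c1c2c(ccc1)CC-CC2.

Molecular formula from the SMILES: C10H12.
DoU = (2C + 2 + N − H − X)/2 = (2·10 + 2 + 0 − 12 − 0)/2 = 10/2 = 5.
(Structurally: 2 ring(s) + 3 π bond(s) = 5.)

5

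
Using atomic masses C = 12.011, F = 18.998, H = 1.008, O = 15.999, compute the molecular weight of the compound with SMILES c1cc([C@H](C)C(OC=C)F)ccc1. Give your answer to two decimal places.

Molecular formula: C11H13FO.
M = 11×12.011 + 1×18.998 + 13×1.008 + 1×15.999 = 180.22 g/mol.

180.22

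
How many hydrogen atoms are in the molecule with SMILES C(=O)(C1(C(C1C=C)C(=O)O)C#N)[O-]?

Hydrogens are implicit in SMILES; fill each atom to its normal valence:
  4 × C: no H
  3 × C: 1 H each → 3
  2 × O: no H
  1 × C: 2 H
  1 × N: no H
  1 × O: 1 H
  1 × O (charge -1): no H
  Total hydrogens = 6.

6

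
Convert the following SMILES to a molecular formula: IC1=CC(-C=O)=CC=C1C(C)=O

Heavy atoms from the SMILES: 9 C, 1 I, 2 O.
Implicit hydrogens by atom environment:
  3 × C (aromatic): 1 H each → 3
  3 × C (aromatic): no H
  2 × O: no H
  1 × C: 3 H
  1 × C: 1 H
  1 × C: no H
  1 × I: no H
  Total hydrogens = 7.
Molecular formula: C9H7IO2

C9H7IO2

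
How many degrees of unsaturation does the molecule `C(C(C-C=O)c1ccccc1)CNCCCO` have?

Molecular formula from the SMILES: C14H21NO2.
DoU = (2C + 2 + N − H − X)/2 = (2·14 + 2 + 1 − 21 − 0)/2 = 10/2 = 5.
(Structurally: 1 ring(s) + 4 π bond(s) = 5.)

5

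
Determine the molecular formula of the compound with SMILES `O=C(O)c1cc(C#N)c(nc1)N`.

Heavy atoms from the SMILES: 7 C, 3 N, 2 O.
Implicit hydrogens by atom environment:
  3 × C (aromatic): no H
  2 × C (aromatic): 1 H each → 2
  2 × C: no H
  1 × N: 2 H
  1 × N (aromatic): no H
  1 × N: no H
  1 × O: 1 H
  1 × O: no H
  Total hydrogens = 5.
Molecular formula: C7H5N3O2

C7H5N3O2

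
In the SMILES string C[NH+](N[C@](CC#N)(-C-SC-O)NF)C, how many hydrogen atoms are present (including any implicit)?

Hydrogens are implicit in SMILES; fill each atom to its normal valence:
  3 × C: 2 H each → 6
  2 × C: 3 H each → 6
  2 × C: no H
  2 × N: 1 H each → 2
  1 × F: no H
  1 × N (charge +1): 1 H
  1 × N: no H
  1 × O: 1 H
  1 × S: no H
  Total hydrogens = 16.

16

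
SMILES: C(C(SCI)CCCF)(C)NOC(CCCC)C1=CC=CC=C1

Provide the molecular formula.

C18H29FINOS

Heavy atoms from the SMILES: 18 C, 1 F, 1 I, 1 N, 1 O, 1 S.
Implicit hydrogens by atom environment:
  7 × C: 2 H each → 14
  5 × C (aromatic): 1 H each → 5
  3 × C: 1 H each → 3
  2 × C: 3 H each → 6
  1 × C (aromatic): no H
  1 × F: no H
  1 × I: no H
  1 × N: 1 H
  1 × O: no H
  1 × S: no H
  Total hydrogens = 29.
Molecular formula: C18H29FINOS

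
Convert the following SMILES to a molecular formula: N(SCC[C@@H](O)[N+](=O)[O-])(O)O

Heavy atoms from the SMILES: 3 C, 2 N, 5 O, 1 S.
Implicit hydrogens by atom environment:
  3 × O: 1 H each → 3
  2 × C: 2 H each → 4
  1 × C: 1 H
  1 × N: no H
  1 × N (charge +1): no H
  1 × O: no H
  1 × O (charge -1): no H
  1 × S: no H
  Total hydrogens = 8.
Molecular formula: C3H8N2O5S

C3H8N2O5S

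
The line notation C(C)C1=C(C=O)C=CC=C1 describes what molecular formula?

Heavy atoms from the SMILES: 9 C, 1 O.
Implicit hydrogens by atom environment:
  4 × C (aromatic): 1 H each → 4
  2 × C (aromatic): no H
  1 × C: 3 H
  1 × C: 2 H
  1 × C: 1 H
  1 × O: no H
  Total hydrogens = 10.
Molecular formula: C9H10O

C9H10O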